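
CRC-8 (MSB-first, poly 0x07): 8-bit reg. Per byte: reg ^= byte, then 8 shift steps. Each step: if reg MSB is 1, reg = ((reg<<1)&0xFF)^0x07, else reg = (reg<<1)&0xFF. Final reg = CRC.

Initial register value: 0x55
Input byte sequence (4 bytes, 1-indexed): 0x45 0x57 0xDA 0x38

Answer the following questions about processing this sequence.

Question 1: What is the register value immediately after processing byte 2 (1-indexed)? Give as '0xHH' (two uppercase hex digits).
Answer: 0xF5

Derivation:
After byte 1 (0x45): reg=0x70
After byte 2 (0x57): reg=0xF5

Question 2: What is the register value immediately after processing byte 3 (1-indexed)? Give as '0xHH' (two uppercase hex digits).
After byte 1 (0x45): reg=0x70
After byte 2 (0x57): reg=0xF5
After byte 3 (0xDA): reg=0xCD

Answer: 0xCD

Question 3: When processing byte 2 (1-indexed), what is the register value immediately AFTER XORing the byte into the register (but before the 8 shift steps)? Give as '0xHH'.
Register before byte 2: 0x70
Byte 2: 0x57
0x70 XOR 0x57 = 0x27

Answer: 0x27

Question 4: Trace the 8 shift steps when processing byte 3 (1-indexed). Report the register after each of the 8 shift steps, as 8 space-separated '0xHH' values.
After byte 1 (0x45): reg=0x70
After byte 2 (0x57): reg=0xF5
Register before byte 3: 0xF5
After XOR with byte 0xDA: 0x2F

Answer: 0x5E 0xBC 0x7F 0xFE 0xFB 0xF1 0xE5 0xCD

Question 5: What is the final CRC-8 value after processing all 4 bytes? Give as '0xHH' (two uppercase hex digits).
After byte 1 (0x45): reg=0x70
After byte 2 (0x57): reg=0xF5
After byte 3 (0xDA): reg=0xCD
After byte 4 (0x38): reg=0xC5

Answer: 0xC5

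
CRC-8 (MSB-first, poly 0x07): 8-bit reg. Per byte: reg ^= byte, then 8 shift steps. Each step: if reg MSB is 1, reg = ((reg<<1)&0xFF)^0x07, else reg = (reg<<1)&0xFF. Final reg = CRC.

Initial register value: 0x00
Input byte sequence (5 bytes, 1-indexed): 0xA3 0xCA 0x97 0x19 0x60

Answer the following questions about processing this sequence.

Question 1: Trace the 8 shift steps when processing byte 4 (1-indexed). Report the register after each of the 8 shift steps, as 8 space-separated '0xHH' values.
Answer: 0xDE 0xBB 0x71 0xE2 0xC3 0x81 0x05 0x0A

Derivation:
After byte 1 (0xA3): reg=0x60
After byte 2 (0xCA): reg=0x5F
After byte 3 (0x97): reg=0x76
Register before byte 4: 0x76
After XOR with byte 0x19: 0x6F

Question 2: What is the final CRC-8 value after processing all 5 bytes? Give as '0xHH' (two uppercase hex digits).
After byte 1 (0xA3): reg=0x60
After byte 2 (0xCA): reg=0x5F
After byte 3 (0x97): reg=0x76
After byte 4 (0x19): reg=0x0A
After byte 5 (0x60): reg=0x11

Answer: 0x11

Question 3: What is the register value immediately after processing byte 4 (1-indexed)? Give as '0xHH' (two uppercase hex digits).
After byte 1 (0xA3): reg=0x60
After byte 2 (0xCA): reg=0x5F
After byte 3 (0x97): reg=0x76
After byte 4 (0x19): reg=0x0A

Answer: 0x0A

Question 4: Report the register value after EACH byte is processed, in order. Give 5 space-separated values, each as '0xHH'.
0x60 0x5F 0x76 0x0A 0x11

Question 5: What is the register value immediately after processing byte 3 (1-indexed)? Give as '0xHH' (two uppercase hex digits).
Answer: 0x76

Derivation:
After byte 1 (0xA3): reg=0x60
After byte 2 (0xCA): reg=0x5F
After byte 3 (0x97): reg=0x76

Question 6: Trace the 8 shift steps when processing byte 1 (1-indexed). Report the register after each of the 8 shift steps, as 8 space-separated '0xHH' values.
Answer: 0x41 0x82 0x03 0x06 0x0C 0x18 0x30 0x60

Derivation:
Register before byte 1: 0x00
After XOR with byte 0xA3: 0xA3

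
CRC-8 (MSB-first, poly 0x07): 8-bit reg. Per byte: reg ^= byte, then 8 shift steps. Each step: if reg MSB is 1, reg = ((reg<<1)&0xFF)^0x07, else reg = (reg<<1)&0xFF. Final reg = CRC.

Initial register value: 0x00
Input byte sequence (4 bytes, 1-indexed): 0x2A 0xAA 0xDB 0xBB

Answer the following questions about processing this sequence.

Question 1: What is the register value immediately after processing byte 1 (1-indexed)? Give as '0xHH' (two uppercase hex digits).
Answer: 0xD6

Derivation:
After byte 1 (0x2A): reg=0xD6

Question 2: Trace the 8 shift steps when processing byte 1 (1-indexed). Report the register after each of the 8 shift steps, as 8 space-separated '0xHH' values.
Answer: 0x54 0xA8 0x57 0xAE 0x5B 0xB6 0x6B 0xD6

Derivation:
Register before byte 1: 0x00
After XOR with byte 0x2A: 0x2A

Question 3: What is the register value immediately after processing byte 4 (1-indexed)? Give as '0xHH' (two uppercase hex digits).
After byte 1 (0x2A): reg=0xD6
After byte 2 (0xAA): reg=0x73
After byte 3 (0xDB): reg=0x51
After byte 4 (0xBB): reg=0x98

Answer: 0x98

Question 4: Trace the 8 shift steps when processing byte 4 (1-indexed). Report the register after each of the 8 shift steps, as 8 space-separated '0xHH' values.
After byte 1 (0x2A): reg=0xD6
After byte 2 (0xAA): reg=0x73
After byte 3 (0xDB): reg=0x51
Register before byte 4: 0x51
After XOR with byte 0xBB: 0xEA

Answer: 0xD3 0xA1 0x45 0x8A 0x13 0x26 0x4C 0x98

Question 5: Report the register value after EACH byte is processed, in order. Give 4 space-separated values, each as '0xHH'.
0xD6 0x73 0x51 0x98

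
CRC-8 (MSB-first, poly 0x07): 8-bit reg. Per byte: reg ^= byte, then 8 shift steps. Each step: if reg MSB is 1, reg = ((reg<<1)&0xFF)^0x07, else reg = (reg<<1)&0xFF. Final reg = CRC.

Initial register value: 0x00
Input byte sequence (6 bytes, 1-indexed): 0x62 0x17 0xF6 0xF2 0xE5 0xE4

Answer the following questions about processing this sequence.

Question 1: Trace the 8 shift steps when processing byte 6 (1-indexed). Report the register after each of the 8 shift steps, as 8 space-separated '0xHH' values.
After byte 1 (0x62): reg=0x29
After byte 2 (0x17): reg=0xBA
After byte 3 (0xF6): reg=0xE3
After byte 4 (0xF2): reg=0x77
After byte 5 (0xE5): reg=0xF7
Register before byte 6: 0xF7
After XOR with byte 0xE4: 0x13

Answer: 0x26 0x4C 0x98 0x37 0x6E 0xDC 0xBF 0x79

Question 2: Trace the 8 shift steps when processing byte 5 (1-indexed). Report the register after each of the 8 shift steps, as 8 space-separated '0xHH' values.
After byte 1 (0x62): reg=0x29
After byte 2 (0x17): reg=0xBA
After byte 3 (0xF6): reg=0xE3
After byte 4 (0xF2): reg=0x77
Register before byte 5: 0x77
After XOR with byte 0xE5: 0x92

Answer: 0x23 0x46 0x8C 0x1F 0x3E 0x7C 0xF8 0xF7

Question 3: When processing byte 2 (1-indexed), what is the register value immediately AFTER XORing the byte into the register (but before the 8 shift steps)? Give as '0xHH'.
Answer: 0x3E

Derivation:
Register before byte 2: 0x29
Byte 2: 0x17
0x29 XOR 0x17 = 0x3E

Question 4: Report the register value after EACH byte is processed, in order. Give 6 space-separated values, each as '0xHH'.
0x29 0xBA 0xE3 0x77 0xF7 0x79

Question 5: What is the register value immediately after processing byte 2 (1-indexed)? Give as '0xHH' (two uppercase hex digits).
After byte 1 (0x62): reg=0x29
After byte 2 (0x17): reg=0xBA

Answer: 0xBA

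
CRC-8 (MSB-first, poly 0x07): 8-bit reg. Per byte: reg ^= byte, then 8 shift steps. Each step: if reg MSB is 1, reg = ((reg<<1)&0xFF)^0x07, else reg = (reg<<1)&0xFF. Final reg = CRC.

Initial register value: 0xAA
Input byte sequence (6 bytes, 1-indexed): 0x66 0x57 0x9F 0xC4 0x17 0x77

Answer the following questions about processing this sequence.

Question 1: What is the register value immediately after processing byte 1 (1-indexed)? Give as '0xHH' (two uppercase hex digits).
Answer: 0x6A

Derivation:
After byte 1 (0x66): reg=0x6A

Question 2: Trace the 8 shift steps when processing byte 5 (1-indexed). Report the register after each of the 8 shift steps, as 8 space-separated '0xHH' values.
Answer: 0x2E 0x5C 0xB8 0x77 0xEE 0xDB 0xB1 0x65

Derivation:
After byte 1 (0x66): reg=0x6A
After byte 2 (0x57): reg=0xB3
After byte 3 (0x9F): reg=0xC4
After byte 4 (0xC4): reg=0x00
Register before byte 5: 0x00
After XOR with byte 0x17: 0x17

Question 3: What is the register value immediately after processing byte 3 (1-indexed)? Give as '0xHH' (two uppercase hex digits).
After byte 1 (0x66): reg=0x6A
After byte 2 (0x57): reg=0xB3
After byte 3 (0x9F): reg=0xC4

Answer: 0xC4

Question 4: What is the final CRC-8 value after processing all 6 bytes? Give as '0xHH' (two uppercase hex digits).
Answer: 0x7E

Derivation:
After byte 1 (0x66): reg=0x6A
After byte 2 (0x57): reg=0xB3
After byte 3 (0x9F): reg=0xC4
After byte 4 (0xC4): reg=0x00
After byte 5 (0x17): reg=0x65
After byte 6 (0x77): reg=0x7E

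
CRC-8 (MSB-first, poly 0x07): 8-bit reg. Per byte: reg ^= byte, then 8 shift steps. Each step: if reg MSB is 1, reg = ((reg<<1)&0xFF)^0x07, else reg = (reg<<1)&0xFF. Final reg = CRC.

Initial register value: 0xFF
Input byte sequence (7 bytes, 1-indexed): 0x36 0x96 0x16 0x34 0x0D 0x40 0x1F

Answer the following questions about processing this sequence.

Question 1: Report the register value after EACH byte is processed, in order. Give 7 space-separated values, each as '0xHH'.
0x71 0xBB 0x4A 0x7D 0x57 0x65 0x61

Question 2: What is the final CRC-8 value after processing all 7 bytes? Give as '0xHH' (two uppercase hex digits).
After byte 1 (0x36): reg=0x71
After byte 2 (0x96): reg=0xBB
After byte 3 (0x16): reg=0x4A
After byte 4 (0x34): reg=0x7D
After byte 5 (0x0D): reg=0x57
After byte 6 (0x40): reg=0x65
After byte 7 (0x1F): reg=0x61

Answer: 0x61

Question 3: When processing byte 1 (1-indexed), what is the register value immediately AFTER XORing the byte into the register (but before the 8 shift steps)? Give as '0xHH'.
Register before byte 1: 0xFF
Byte 1: 0x36
0xFF XOR 0x36 = 0xC9

Answer: 0xC9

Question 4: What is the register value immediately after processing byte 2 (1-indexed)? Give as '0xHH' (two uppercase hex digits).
Answer: 0xBB

Derivation:
After byte 1 (0x36): reg=0x71
After byte 2 (0x96): reg=0xBB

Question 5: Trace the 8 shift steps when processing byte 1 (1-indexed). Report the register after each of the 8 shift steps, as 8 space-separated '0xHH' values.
Register before byte 1: 0xFF
After XOR with byte 0x36: 0xC9

Answer: 0x95 0x2D 0x5A 0xB4 0x6F 0xDE 0xBB 0x71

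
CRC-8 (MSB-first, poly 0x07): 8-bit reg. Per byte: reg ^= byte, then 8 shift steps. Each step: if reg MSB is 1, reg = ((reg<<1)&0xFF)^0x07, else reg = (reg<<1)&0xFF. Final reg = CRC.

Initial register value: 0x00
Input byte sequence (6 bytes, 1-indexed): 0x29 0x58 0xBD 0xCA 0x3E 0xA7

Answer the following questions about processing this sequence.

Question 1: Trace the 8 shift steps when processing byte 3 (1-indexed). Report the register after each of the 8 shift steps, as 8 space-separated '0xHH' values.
After byte 1 (0x29): reg=0xDF
After byte 2 (0x58): reg=0x9C
Register before byte 3: 0x9C
After XOR with byte 0xBD: 0x21

Answer: 0x42 0x84 0x0F 0x1E 0x3C 0x78 0xF0 0xE7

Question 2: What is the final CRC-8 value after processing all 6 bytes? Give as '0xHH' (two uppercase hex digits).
Answer: 0x81

Derivation:
After byte 1 (0x29): reg=0xDF
After byte 2 (0x58): reg=0x9C
After byte 3 (0xBD): reg=0xE7
After byte 4 (0xCA): reg=0xC3
After byte 5 (0x3E): reg=0xFD
After byte 6 (0xA7): reg=0x81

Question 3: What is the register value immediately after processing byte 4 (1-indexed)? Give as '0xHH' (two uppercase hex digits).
After byte 1 (0x29): reg=0xDF
After byte 2 (0x58): reg=0x9C
After byte 3 (0xBD): reg=0xE7
After byte 4 (0xCA): reg=0xC3

Answer: 0xC3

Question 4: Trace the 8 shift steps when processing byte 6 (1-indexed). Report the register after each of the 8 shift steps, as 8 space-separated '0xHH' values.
After byte 1 (0x29): reg=0xDF
After byte 2 (0x58): reg=0x9C
After byte 3 (0xBD): reg=0xE7
After byte 4 (0xCA): reg=0xC3
After byte 5 (0x3E): reg=0xFD
Register before byte 6: 0xFD
After XOR with byte 0xA7: 0x5A

Answer: 0xB4 0x6F 0xDE 0xBB 0x71 0xE2 0xC3 0x81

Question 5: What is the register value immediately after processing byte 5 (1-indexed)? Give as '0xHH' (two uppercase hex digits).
Answer: 0xFD

Derivation:
After byte 1 (0x29): reg=0xDF
After byte 2 (0x58): reg=0x9C
After byte 3 (0xBD): reg=0xE7
After byte 4 (0xCA): reg=0xC3
After byte 5 (0x3E): reg=0xFD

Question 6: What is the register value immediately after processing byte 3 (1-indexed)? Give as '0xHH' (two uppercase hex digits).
Answer: 0xE7

Derivation:
After byte 1 (0x29): reg=0xDF
After byte 2 (0x58): reg=0x9C
After byte 3 (0xBD): reg=0xE7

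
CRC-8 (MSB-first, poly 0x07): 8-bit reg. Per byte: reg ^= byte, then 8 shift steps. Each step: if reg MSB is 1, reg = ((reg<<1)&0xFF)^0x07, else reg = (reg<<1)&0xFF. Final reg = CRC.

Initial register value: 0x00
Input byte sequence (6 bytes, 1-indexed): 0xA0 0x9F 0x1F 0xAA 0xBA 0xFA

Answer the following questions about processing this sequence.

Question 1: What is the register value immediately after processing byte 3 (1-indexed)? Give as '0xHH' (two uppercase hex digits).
After byte 1 (0xA0): reg=0x69
After byte 2 (0x9F): reg=0xCC
After byte 3 (0x1F): reg=0x37

Answer: 0x37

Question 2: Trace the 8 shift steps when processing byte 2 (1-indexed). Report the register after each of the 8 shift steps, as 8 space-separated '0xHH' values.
After byte 1 (0xA0): reg=0x69
Register before byte 2: 0x69
After XOR with byte 0x9F: 0xF6

Answer: 0xEB 0xD1 0xA5 0x4D 0x9A 0x33 0x66 0xCC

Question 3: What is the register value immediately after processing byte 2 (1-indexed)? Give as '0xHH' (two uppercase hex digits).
Answer: 0xCC

Derivation:
After byte 1 (0xA0): reg=0x69
After byte 2 (0x9F): reg=0xCC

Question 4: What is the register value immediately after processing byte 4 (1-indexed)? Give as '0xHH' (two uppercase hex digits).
After byte 1 (0xA0): reg=0x69
After byte 2 (0x9F): reg=0xCC
After byte 3 (0x1F): reg=0x37
After byte 4 (0xAA): reg=0xDA

Answer: 0xDA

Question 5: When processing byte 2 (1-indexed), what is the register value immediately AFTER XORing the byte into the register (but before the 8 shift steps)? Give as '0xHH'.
Answer: 0xF6

Derivation:
Register before byte 2: 0x69
Byte 2: 0x9F
0x69 XOR 0x9F = 0xF6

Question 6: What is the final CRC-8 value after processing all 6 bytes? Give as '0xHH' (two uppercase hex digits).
After byte 1 (0xA0): reg=0x69
After byte 2 (0x9F): reg=0xCC
After byte 3 (0x1F): reg=0x37
After byte 4 (0xAA): reg=0xDA
After byte 5 (0xBA): reg=0x27
After byte 6 (0xFA): reg=0x1D

Answer: 0x1D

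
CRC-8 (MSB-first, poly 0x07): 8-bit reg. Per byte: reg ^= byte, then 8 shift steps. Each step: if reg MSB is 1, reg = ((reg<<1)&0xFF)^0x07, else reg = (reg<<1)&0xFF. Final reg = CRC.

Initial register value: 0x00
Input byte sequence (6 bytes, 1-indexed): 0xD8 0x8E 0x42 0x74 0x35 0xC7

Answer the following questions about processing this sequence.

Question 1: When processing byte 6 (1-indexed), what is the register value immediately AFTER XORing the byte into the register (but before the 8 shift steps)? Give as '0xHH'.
Register before byte 6: 0xAC
Byte 6: 0xC7
0xAC XOR 0xC7 = 0x6B

Answer: 0x6B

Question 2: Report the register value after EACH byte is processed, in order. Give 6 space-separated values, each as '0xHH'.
0x06 0xB1 0xD7 0x60 0xAC 0x16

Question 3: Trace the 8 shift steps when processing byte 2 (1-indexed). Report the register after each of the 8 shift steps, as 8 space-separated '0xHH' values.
After byte 1 (0xD8): reg=0x06
Register before byte 2: 0x06
After XOR with byte 0x8E: 0x88

Answer: 0x17 0x2E 0x5C 0xB8 0x77 0xEE 0xDB 0xB1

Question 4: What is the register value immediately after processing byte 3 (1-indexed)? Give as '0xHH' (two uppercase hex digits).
After byte 1 (0xD8): reg=0x06
After byte 2 (0x8E): reg=0xB1
After byte 3 (0x42): reg=0xD7

Answer: 0xD7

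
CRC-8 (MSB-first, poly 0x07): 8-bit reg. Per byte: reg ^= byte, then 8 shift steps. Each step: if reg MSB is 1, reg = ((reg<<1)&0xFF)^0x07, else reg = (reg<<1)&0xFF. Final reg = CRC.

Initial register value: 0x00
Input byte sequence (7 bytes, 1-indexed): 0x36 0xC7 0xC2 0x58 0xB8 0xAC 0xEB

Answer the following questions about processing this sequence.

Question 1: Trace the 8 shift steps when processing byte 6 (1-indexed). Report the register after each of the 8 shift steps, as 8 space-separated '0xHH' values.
After byte 1 (0x36): reg=0x82
After byte 2 (0xC7): reg=0xDC
After byte 3 (0xC2): reg=0x5A
After byte 4 (0x58): reg=0x0E
After byte 5 (0xB8): reg=0x0B
Register before byte 6: 0x0B
After XOR with byte 0xAC: 0xA7

Answer: 0x49 0x92 0x23 0x46 0x8C 0x1F 0x3E 0x7C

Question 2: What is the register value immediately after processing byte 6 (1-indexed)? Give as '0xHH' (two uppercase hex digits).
After byte 1 (0x36): reg=0x82
After byte 2 (0xC7): reg=0xDC
After byte 3 (0xC2): reg=0x5A
After byte 4 (0x58): reg=0x0E
After byte 5 (0xB8): reg=0x0B
After byte 6 (0xAC): reg=0x7C

Answer: 0x7C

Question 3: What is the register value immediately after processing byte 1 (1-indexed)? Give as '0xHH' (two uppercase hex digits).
Answer: 0x82

Derivation:
After byte 1 (0x36): reg=0x82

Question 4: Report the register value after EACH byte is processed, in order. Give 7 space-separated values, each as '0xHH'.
0x82 0xDC 0x5A 0x0E 0x0B 0x7C 0xEC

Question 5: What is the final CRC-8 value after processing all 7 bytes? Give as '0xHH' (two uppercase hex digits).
Answer: 0xEC

Derivation:
After byte 1 (0x36): reg=0x82
After byte 2 (0xC7): reg=0xDC
After byte 3 (0xC2): reg=0x5A
After byte 4 (0x58): reg=0x0E
After byte 5 (0xB8): reg=0x0B
After byte 6 (0xAC): reg=0x7C
After byte 7 (0xEB): reg=0xEC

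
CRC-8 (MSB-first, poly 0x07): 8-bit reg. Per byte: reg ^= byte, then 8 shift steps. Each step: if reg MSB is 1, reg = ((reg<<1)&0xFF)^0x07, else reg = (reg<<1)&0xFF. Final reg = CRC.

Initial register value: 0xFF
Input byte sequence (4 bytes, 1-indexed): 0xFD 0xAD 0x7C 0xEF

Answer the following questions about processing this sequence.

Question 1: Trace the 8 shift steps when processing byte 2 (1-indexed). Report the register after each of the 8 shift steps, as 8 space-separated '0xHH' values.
After byte 1 (0xFD): reg=0x0E
Register before byte 2: 0x0E
After XOR with byte 0xAD: 0xA3

Answer: 0x41 0x82 0x03 0x06 0x0C 0x18 0x30 0x60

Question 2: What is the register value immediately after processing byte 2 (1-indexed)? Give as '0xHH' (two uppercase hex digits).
Answer: 0x60

Derivation:
After byte 1 (0xFD): reg=0x0E
After byte 2 (0xAD): reg=0x60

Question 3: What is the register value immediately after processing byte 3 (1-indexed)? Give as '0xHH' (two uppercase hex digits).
After byte 1 (0xFD): reg=0x0E
After byte 2 (0xAD): reg=0x60
After byte 3 (0x7C): reg=0x54

Answer: 0x54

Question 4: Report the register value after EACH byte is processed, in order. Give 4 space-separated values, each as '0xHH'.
0x0E 0x60 0x54 0x28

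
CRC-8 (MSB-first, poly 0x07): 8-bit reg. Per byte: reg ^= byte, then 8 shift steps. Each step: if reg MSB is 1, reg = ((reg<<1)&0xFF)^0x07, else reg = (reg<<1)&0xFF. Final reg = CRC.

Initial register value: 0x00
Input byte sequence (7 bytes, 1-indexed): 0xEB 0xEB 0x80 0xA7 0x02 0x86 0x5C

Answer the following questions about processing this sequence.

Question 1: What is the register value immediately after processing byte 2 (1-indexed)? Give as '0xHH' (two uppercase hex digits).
Answer: 0x4B

Derivation:
After byte 1 (0xEB): reg=0x9F
After byte 2 (0xEB): reg=0x4B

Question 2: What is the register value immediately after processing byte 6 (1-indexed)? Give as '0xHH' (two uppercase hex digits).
Answer: 0xCF

Derivation:
After byte 1 (0xEB): reg=0x9F
After byte 2 (0xEB): reg=0x4B
After byte 3 (0x80): reg=0x7F
After byte 4 (0xA7): reg=0x06
After byte 5 (0x02): reg=0x1C
After byte 6 (0x86): reg=0xCF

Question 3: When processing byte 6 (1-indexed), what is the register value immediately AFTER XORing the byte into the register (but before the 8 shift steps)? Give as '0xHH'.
Register before byte 6: 0x1C
Byte 6: 0x86
0x1C XOR 0x86 = 0x9A

Answer: 0x9A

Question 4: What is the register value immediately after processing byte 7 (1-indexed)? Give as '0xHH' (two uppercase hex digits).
After byte 1 (0xEB): reg=0x9F
After byte 2 (0xEB): reg=0x4B
After byte 3 (0x80): reg=0x7F
After byte 4 (0xA7): reg=0x06
After byte 5 (0x02): reg=0x1C
After byte 6 (0x86): reg=0xCF
After byte 7 (0x5C): reg=0xF0

Answer: 0xF0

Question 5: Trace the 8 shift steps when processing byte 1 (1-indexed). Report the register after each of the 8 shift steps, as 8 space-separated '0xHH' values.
Register before byte 1: 0x00
After XOR with byte 0xEB: 0xEB

Answer: 0xD1 0xA5 0x4D 0x9A 0x33 0x66 0xCC 0x9F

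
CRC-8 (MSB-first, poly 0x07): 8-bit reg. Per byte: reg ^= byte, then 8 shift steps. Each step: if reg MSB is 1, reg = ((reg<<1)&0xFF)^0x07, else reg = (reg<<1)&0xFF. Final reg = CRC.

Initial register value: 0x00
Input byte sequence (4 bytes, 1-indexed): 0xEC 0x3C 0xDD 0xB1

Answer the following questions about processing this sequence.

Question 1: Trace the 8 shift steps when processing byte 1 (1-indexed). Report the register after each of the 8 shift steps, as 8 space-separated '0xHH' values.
Register before byte 1: 0x00
After XOR with byte 0xEC: 0xEC

Answer: 0xDF 0xB9 0x75 0xEA 0xD3 0xA1 0x45 0x8A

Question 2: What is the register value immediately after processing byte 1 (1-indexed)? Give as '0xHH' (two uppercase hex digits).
Answer: 0x8A

Derivation:
After byte 1 (0xEC): reg=0x8A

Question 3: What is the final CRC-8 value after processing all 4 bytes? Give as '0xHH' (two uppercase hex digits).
Answer: 0xDA

Derivation:
After byte 1 (0xEC): reg=0x8A
After byte 2 (0x3C): reg=0x0B
After byte 3 (0xDD): reg=0x2C
After byte 4 (0xB1): reg=0xDA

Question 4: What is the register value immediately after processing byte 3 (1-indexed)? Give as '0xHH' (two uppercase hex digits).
After byte 1 (0xEC): reg=0x8A
After byte 2 (0x3C): reg=0x0B
After byte 3 (0xDD): reg=0x2C

Answer: 0x2C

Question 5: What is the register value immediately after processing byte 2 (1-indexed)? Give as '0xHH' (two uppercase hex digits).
Answer: 0x0B

Derivation:
After byte 1 (0xEC): reg=0x8A
After byte 2 (0x3C): reg=0x0B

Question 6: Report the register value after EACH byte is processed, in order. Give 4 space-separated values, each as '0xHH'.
0x8A 0x0B 0x2C 0xDA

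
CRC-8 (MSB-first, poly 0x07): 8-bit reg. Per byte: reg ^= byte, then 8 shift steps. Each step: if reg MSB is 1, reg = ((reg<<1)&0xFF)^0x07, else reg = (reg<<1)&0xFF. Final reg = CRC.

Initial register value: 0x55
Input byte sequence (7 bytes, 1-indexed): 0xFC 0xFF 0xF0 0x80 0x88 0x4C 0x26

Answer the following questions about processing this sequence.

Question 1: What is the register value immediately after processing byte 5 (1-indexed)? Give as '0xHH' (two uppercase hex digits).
After byte 1 (0xFC): reg=0x56
After byte 2 (0xFF): reg=0x56
After byte 3 (0xF0): reg=0x7B
After byte 4 (0x80): reg=0xEF
After byte 5 (0x88): reg=0x32

Answer: 0x32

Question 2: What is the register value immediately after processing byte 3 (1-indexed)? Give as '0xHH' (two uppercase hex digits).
After byte 1 (0xFC): reg=0x56
After byte 2 (0xFF): reg=0x56
After byte 3 (0xF0): reg=0x7B

Answer: 0x7B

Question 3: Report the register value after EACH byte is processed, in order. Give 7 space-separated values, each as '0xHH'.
0x56 0x56 0x7B 0xEF 0x32 0x7D 0x86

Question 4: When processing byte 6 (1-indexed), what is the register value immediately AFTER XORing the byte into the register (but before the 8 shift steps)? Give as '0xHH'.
Answer: 0x7E

Derivation:
Register before byte 6: 0x32
Byte 6: 0x4C
0x32 XOR 0x4C = 0x7E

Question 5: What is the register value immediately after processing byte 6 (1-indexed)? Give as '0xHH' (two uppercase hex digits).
Answer: 0x7D

Derivation:
After byte 1 (0xFC): reg=0x56
After byte 2 (0xFF): reg=0x56
After byte 3 (0xF0): reg=0x7B
After byte 4 (0x80): reg=0xEF
After byte 5 (0x88): reg=0x32
After byte 6 (0x4C): reg=0x7D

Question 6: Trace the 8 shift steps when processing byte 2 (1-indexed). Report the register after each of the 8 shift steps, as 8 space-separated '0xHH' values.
Answer: 0x55 0xAA 0x53 0xA6 0x4B 0x96 0x2B 0x56

Derivation:
After byte 1 (0xFC): reg=0x56
Register before byte 2: 0x56
After XOR with byte 0xFF: 0xA9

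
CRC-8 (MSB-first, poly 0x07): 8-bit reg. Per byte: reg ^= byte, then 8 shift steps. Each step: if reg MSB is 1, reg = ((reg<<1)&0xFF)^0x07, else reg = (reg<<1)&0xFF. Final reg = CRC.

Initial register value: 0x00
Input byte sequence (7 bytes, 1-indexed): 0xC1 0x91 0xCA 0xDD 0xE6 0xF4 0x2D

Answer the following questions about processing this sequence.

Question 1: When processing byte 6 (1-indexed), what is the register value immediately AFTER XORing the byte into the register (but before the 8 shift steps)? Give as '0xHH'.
Answer: 0x6C

Derivation:
Register before byte 6: 0x98
Byte 6: 0xF4
0x98 XOR 0xF4 = 0x6C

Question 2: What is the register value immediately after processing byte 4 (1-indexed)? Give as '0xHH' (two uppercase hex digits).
After byte 1 (0xC1): reg=0x49
After byte 2 (0x91): reg=0x06
After byte 3 (0xCA): reg=0x6A
After byte 4 (0xDD): reg=0x0C

Answer: 0x0C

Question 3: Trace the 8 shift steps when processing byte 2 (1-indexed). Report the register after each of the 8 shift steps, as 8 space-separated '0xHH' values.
After byte 1 (0xC1): reg=0x49
Register before byte 2: 0x49
After XOR with byte 0x91: 0xD8

Answer: 0xB7 0x69 0xD2 0xA3 0x41 0x82 0x03 0x06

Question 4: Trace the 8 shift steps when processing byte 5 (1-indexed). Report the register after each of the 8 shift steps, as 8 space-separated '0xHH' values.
After byte 1 (0xC1): reg=0x49
After byte 2 (0x91): reg=0x06
After byte 3 (0xCA): reg=0x6A
After byte 4 (0xDD): reg=0x0C
Register before byte 5: 0x0C
After XOR with byte 0xE6: 0xEA

Answer: 0xD3 0xA1 0x45 0x8A 0x13 0x26 0x4C 0x98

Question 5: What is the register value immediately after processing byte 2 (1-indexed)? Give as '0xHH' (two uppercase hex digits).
Answer: 0x06

Derivation:
After byte 1 (0xC1): reg=0x49
After byte 2 (0x91): reg=0x06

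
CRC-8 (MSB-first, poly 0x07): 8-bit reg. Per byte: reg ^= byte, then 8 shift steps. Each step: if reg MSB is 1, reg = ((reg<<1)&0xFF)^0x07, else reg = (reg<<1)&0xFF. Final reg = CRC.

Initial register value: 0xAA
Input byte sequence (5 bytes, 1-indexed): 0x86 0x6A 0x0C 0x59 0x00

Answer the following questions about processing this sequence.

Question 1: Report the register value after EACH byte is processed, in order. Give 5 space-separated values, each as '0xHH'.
0xC4 0x43 0xEA 0x10 0x70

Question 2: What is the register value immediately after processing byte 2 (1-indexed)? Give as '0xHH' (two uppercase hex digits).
Answer: 0x43

Derivation:
After byte 1 (0x86): reg=0xC4
After byte 2 (0x6A): reg=0x43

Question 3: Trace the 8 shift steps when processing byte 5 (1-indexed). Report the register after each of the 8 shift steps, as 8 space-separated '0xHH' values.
Answer: 0x20 0x40 0x80 0x07 0x0E 0x1C 0x38 0x70

Derivation:
After byte 1 (0x86): reg=0xC4
After byte 2 (0x6A): reg=0x43
After byte 3 (0x0C): reg=0xEA
After byte 4 (0x59): reg=0x10
Register before byte 5: 0x10
After XOR with byte 0x00: 0x10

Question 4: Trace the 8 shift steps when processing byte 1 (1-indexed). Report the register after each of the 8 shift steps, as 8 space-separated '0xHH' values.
Register before byte 1: 0xAA
After XOR with byte 0x86: 0x2C

Answer: 0x58 0xB0 0x67 0xCE 0x9B 0x31 0x62 0xC4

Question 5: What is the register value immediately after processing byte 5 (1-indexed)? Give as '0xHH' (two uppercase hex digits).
After byte 1 (0x86): reg=0xC4
After byte 2 (0x6A): reg=0x43
After byte 3 (0x0C): reg=0xEA
After byte 4 (0x59): reg=0x10
After byte 5 (0x00): reg=0x70

Answer: 0x70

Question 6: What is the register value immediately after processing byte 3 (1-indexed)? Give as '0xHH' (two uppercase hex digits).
Answer: 0xEA

Derivation:
After byte 1 (0x86): reg=0xC4
After byte 2 (0x6A): reg=0x43
After byte 3 (0x0C): reg=0xEA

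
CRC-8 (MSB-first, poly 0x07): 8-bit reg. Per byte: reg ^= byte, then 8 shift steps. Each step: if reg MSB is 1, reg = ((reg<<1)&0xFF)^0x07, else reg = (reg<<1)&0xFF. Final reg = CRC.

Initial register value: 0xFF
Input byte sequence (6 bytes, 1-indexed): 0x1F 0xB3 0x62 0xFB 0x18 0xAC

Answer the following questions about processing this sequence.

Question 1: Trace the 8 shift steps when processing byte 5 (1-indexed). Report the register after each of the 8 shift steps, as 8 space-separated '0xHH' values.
After byte 1 (0x1F): reg=0xAE
After byte 2 (0xB3): reg=0x53
After byte 3 (0x62): reg=0x97
After byte 4 (0xFB): reg=0x03
Register before byte 5: 0x03
After XOR with byte 0x18: 0x1B

Answer: 0x36 0x6C 0xD8 0xB7 0x69 0xD2 0xA3 0x41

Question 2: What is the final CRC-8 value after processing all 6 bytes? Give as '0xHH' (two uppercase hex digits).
After byte 1 (0x1F): reg=0xAE
After byte 2 (0xB3): reg=0x53
After byte 3 (0x62): reg=0x97
After byte 4 (0xFB): reg=0x03
After byte 5 (0x18): reg=0x41
After byte 6 (0xAC): reg=0x8D

Answer: 0x8D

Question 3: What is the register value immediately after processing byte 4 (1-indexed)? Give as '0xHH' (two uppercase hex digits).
After byte 1 (0x1F): reg=0xAE
After byte 2 (0xB3): reg=0x53
After byte 3 (0x62): reg=0x97
After byte 4 (0xFB): reg=0x03

Answer: 0x03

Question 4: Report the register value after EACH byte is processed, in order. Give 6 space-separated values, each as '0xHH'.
0xAE 0x53 0x97 0x03 0x41 0x8D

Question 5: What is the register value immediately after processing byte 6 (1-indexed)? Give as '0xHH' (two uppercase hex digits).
Answer: 0x8D

Derivation:
After byte 1 (0x1F): reg=0xAE
After byte 2 (0xB3): reg=0x53
After byte 3 (0x62): reg=0x97
After byte 4 (0xFB): reg=0x03
After byte 5 (0x18): reg=0x41
After byte 6 (0xAC): reg=0x8D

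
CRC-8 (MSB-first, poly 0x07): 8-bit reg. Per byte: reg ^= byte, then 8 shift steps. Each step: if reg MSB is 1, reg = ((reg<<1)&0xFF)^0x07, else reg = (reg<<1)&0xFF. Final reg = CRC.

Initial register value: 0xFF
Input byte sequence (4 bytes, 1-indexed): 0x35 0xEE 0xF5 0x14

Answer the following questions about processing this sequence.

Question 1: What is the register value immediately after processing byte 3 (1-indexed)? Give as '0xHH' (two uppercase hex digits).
Answer: 0x5A

Derivation:
After byte 1 (0x35): reg=0x78
After byte 2 (0xEE): reg=0xEB
After byte 3 (0xF5): reg=0x5A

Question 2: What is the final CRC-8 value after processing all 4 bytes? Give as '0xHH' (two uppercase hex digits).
Answer: 0xED

Derivation:
After byte 1 (0x35): reg=0x78
After byte 2 (0xEE): reg=0xEB
After byte 3 (0xF5): reg=0x5A
After byte 4 (0x14): reg=0xED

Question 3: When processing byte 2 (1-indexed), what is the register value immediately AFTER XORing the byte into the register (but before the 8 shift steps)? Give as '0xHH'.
Register before byte 2: 0x78
Byte 2: 0xEE
0x78 XOR 0xEE = 0x96

Answer: 0x96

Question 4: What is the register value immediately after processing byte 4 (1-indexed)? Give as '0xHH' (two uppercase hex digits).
Answer: 0xED

Derivation:
After byte 1 (0x35): reg=0x78
After byte 2 (0xEE): reg=0xEB
After byte 3 (0xF5): reg=0x5A
After byte 4 (0x14): reg=0xED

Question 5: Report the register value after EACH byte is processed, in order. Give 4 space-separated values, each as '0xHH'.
0x78 0xEB 0x5A 0xED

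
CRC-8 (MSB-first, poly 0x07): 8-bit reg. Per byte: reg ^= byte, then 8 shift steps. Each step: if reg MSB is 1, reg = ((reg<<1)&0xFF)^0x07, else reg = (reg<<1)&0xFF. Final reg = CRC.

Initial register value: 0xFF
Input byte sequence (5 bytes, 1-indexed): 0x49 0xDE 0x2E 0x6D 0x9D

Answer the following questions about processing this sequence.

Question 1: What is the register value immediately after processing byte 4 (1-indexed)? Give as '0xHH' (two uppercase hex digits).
Answer: 0x93

Derivation:
After byte 1 (0x49): reg=0x0B
After byte 2 (0xDE): reg=0x25
After byte 3 (0x2E): reg=0x31
After byte 4 (0x6D): reg=0x93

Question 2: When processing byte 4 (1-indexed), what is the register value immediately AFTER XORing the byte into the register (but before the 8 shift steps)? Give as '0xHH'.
Answer: 0x5C

Derivation:
Register before byte 4: 0x31
Byte 4: 0x6D
0x31 XOR 0x6D = 0x5C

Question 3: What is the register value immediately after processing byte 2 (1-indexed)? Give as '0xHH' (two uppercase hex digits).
Answer: 0x25

Derivation:
After byte 1 (0x49): reg=0x0B
After byte 2 (0xDE): reg=0x25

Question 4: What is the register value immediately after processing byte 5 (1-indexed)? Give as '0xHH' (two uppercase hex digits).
Answer: 0x2A

Derivation:
After byte 1 (0x49): reg=0x0B
After byte 2 (0xDE): reg=0x25
After byte 3 (0x2E): reg=0x31
After byte 4 (0x6D): reg=0x93
After byte 5 (0x9D): reg=0x2A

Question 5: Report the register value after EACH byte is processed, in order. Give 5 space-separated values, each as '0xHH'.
0x0B 0x25 0x31 0x93 0x2A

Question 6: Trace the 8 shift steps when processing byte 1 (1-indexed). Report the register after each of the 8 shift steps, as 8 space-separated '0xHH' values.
Answer: 0x6B 0xD6 0xAB 0x51 0xA2 0x43 0x86 0x0B

Derivation:
Register before byte 1: 0xFF
After XOR with byte 0x49: 0xB6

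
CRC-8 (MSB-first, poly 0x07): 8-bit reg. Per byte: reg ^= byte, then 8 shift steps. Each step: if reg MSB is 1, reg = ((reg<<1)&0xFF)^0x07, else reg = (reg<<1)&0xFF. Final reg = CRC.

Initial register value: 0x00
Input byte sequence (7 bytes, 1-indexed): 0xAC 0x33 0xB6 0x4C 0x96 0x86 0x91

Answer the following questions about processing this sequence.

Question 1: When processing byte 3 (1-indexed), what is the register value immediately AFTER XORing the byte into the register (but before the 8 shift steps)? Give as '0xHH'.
Answer: 0xCB

Derivation:
Register before byte 3: 0x7D
Byte 3: 0xB6
0x7D XOR 0xB6 = 0xCB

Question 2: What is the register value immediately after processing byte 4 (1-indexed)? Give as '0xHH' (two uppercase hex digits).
Answer: 0x99

Derivation:
After byte 1 (0xAC): reg=0x4D
After byte 2 (0x33): reg=0x7D
After byte 3 (0xB6): reg=0x7F
After byte 4 (0x4C): reg=0x99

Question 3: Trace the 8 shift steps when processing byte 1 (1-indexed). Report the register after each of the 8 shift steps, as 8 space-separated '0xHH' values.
Answer: 0x5F 0xBE 0x7B 0xF6 0xEB 0xD1 0xA5 0x4D

Derivation:
Register before byte 1: 0x00
After XOR with byte 0xAC: 0xAC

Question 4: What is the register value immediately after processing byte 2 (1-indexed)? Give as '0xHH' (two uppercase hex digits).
Answer: 0x7D

Derivation:
After byte 1 (0xAC): reg=0x4D
After byte 2 (0x33): reg=0x7D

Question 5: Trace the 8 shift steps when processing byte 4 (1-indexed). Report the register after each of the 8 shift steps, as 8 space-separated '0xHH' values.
After byte 1 (0xAC): reg=0x4D
After byte 2 (0x33): reg=0x7D
After byte 3 (0xB6): reg=0x7F
Register before byte 4: 0x7F
After XOR with byte 0x4C: 0x33

Answer: 0x66 0xCC 0x9F 0x39 0x72 0xE4 0xCF 0x99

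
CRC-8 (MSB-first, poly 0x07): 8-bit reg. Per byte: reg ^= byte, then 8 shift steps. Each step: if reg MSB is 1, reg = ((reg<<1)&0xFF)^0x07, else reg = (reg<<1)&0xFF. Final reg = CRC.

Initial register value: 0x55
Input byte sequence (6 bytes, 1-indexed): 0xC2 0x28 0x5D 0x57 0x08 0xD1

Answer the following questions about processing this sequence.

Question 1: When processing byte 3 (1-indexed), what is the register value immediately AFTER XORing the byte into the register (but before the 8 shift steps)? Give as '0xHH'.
Register before byte 3: 0x52
Byte 3: 0x5D
0x52 XOR 0x5D = 0x0F

Answer: 0x0F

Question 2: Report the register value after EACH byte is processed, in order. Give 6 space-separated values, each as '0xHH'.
0xEC 0x52 0x2D 0x61 0x18 0x71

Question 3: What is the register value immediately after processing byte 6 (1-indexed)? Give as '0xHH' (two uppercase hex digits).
Answer: 0x71

Derivation:
After byte 1 (0xC2): reg=0xEC
After byte 2 (0x28): reg=0x52
After byte 3 (0x5D): reg=0x2D
After byte 4 (0x57): reg=0x61
After byte 5 (0x08): reg=0x18
After byte 6 (0xD1): reg=0x71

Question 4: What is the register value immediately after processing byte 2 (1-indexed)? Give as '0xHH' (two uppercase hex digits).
After byte 1 (0xC2): reg=0xEC
After byte 2 (0x28): reg=0x52

Answer: 0x52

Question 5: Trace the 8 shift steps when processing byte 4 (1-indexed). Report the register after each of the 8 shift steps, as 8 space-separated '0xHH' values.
After byte 1 (0xC2): reg=0xEC
After byte 2 (0x28): reg=0x52
After byte 3 (0x5D): reg=0x2D
Register before byte 4: 0x2D
After XOR with byte 0x57: 0x7A

Answer: 0xF4 0xEF 0xD9 0xB5 0x6D 0xDA 0xB3 0x61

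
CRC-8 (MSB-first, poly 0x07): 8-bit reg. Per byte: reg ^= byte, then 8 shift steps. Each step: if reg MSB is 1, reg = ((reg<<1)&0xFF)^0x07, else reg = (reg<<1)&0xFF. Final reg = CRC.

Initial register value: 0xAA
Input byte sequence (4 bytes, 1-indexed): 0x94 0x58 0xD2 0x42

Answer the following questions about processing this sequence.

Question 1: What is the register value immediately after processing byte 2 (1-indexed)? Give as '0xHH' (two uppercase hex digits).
Answer: 0xA0

Derivation:
After byte 1 (0x94): reg=0xBA
After byte 2 (0x58): reg=0xA0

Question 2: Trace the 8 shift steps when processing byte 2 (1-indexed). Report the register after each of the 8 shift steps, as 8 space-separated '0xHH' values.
After byte 1 (0x94): reg=0xBA
Register before byte 2: 0xBA
After XOR with byte 0x58: 0xE2

Answer: 0xC3 0x81 0x05 0x0A 0x14 0x28 0x50 0xA0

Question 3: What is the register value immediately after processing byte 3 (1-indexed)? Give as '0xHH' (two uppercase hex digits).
After byte 1 (0x94): reg=0xBA
After byte 2 (0x58): reg=0xA0
After byte 3 (0xD2): reg=0x59

Answer: 0x59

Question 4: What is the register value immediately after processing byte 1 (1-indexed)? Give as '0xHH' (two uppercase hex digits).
After byte 1 (0x94): reg=0xBA

Answer: 0xBA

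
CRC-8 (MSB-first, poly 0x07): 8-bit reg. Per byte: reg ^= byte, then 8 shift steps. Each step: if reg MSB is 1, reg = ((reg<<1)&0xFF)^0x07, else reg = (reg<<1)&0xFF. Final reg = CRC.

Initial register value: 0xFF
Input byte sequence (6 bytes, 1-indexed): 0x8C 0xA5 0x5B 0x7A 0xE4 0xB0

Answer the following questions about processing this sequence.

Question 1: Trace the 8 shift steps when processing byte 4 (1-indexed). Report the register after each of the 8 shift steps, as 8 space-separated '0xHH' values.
After byte 1 (0x8C): reg=0x5E
After byte 2 (0xA5): reg=0xEF
After byte 3 (0x5B): reg=0x05
Register before byte 4: 0x05
After XOR with byte 0x7A: 0x7F

Answer: 0xFE 0xFB 0xF1 0xE5 0xCD 0x9D 0x3D 0x7A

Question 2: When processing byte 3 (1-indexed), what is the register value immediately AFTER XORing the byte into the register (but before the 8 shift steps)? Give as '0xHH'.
Register before byte 3: 0xEF
Byte 3: 0x5B
0xEF XOR 0x5B = 0xB4

Answer: 0xB4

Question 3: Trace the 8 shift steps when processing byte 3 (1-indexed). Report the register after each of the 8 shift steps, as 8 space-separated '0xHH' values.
Answer: 0x6F 0xDE 0xBB 0x71 0xE2 0xC3 0x81 0x05

Derivation:
After byte 1 (0x8C): reg=0x5E
After byte 2 (0xA5): reg=0xEF
Register before byte 3: 0xEF
After XOR with byte 0x5B: 0xB4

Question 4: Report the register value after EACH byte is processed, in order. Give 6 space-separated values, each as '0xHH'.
0x5E 0xEF 0x05 0x7A 0xD3 0x2E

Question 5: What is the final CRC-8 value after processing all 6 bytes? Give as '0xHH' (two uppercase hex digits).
Answer: 0x2E

Derivation:
After byte 1 (0x8C): reg=0x5E
After byte 2 (0xA5): reg=0xEF
After byte 3 (0x5B): reg=0x05
After byte 4 (0x7A): reg=0x7A
After byte 5 (0xE4): reg=0xD3
After byte 6 (0xB0): reg=0x2E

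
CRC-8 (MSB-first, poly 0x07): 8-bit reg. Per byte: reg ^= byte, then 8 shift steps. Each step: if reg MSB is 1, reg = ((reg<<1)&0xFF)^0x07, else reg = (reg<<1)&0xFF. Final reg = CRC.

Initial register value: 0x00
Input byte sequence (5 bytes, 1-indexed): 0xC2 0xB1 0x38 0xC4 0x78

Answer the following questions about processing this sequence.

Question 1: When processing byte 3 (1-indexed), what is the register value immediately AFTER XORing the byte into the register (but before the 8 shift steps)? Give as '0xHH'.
Register before byte 3: 0xD9
Byte 3: 0x38
0xD9 XOR 0x38 = 0xE1

Answer: 0xE1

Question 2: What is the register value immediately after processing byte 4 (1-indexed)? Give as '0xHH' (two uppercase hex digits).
After byte 1 (0xC2): reg=0x40
After byte 2 (0xB1): reg=0xD9
After byte 3 (0x38): reg=0xA9
After byte 4 (0xC4): reg=0x04

Answer: 0x04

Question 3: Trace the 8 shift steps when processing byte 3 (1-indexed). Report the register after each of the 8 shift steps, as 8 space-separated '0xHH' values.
Answer: 0xC5 0x8D 0x1D 0x3A 0x74 0xE8 0xD7 0xA9

Derivation:
After byte 1 (0xC2): reg=0x40
After byte 2 (0xB1): reg=0xD9
Register before byte 3: 0xD9
After XOR with byte 0x38: 0xE1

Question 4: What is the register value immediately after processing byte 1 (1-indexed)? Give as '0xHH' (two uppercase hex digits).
After byte 1 (0xC2): reg=0x40

Answer: 0x40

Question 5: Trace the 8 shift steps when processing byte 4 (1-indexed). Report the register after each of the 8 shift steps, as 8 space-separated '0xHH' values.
After byte 1 (0xC2): reg=0x40
After byte 2 (0xB1): reg=0xD9
After byte 3 (0x38): reg=0xA9
Register before byte 4: 0xA9
After XOR with byte 0xC4: 0x6D

Answer: 0xDA 0xB3 0x61 0xC2 0x83 0x01 0x02 0x04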